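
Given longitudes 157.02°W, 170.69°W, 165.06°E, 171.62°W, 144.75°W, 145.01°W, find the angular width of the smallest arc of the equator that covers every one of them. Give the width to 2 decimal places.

Sort the longitudes: -171.62°, -170.69°, -157.02°, -145.01°, -144.75°, +165.06°.
Eastward gaps between consecutive values (wrapping around): 0.93°, 13.67°, 12.01°, 0.26°, 309.81°, 23.32°.
Largest gap = 309.81° ⇒ minimal covering band is its complement: 360° − 309.81° = 50.19°.
Band runs from +165.06° eastward to -144.75°, crossing the antimeridian.

50.19°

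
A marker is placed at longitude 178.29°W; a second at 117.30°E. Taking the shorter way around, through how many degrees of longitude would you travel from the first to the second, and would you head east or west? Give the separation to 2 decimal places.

Raw difference: 117.30 − -178.29 = 295.59°.
Normalise into (−180°, 180°]: 295.59° − 360° = -64.41°.
Negative ⇒ the second point lies to the west; separation 64.41°.

64.41° west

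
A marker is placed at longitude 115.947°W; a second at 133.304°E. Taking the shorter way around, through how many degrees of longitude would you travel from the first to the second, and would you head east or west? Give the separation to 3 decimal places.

110.749° west

Raw difference: 133.304 − -115.947 = 249.251°.
Normalise into (−180°, 180°]: 249.251° − 360° = -110.749°.
Negative ⇒ the second point lies to the west; separation 110.749°.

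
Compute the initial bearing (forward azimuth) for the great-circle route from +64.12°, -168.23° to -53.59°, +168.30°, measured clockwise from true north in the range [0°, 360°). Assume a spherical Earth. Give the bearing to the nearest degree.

Δλ = 168.30 − -168.23 = 336.53°; wrapped into (−180°, 180°]: -23.47°.
θ = atan2( sin Δλ · cos φ₂ , cos φ₁ · sin φ₂ − sin φ₁ · cos φ₂ · cos Δλ )
  = atan2(-0.23640, -0.84113) = -164.302° → normalised to [0°, 360°): 195.698°.

196°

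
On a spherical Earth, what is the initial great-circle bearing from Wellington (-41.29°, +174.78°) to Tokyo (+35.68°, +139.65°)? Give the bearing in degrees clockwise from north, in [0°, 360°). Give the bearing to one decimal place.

331.9°

Δλ = 139.65 − 174.78 = -35.13°.
θ = atan2( sin Δλ · cos φ₂ , cos φ₁ · sin φ₂ − sin φ₁ · cos φ₂ · cos Δλ )
  = atan2(-0.46742, 0.87662) = -28.067° → normalised to [0°, 360°): 331.933°.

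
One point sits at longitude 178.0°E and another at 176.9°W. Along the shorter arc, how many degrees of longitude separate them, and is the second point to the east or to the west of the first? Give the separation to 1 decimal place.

Raw difference: -176.9 − 178.0 = -354.9°.
Normalise into (−180°, 180°]: -354.9° + 360° = 5.1°.
Positive ⇒ the second point lies to the east; separation 5.1°.

5.1° east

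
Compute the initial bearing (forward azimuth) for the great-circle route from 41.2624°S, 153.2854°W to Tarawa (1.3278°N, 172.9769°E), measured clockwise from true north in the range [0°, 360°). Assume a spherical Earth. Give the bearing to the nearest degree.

Δλ = 172.9769 − -153.2854 = 326.2623°; wrapped into (−180°, 180°]: -33.7377°.
θ = atan2( sin Δλ · cos φ₂ , cos φ₁ · sin φ₂ − sin φ₁ · cos φ₂ · cos Δλ )
  = atan2(-0.55524, 0.56571) = -44.465° → normalised to [0°, 360°): 315.535°.

316°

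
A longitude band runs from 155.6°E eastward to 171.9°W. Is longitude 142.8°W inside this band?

No

Band width going east from +155.6° to -171.9°: ((-171.9 − 155.6) mod 360) = 32.5°.
Offset of -142.8° east of the west edge: ((-142.8 − 155.6) mod 360) = 61.6°.
61.6° > 32.5° ⇒ outside.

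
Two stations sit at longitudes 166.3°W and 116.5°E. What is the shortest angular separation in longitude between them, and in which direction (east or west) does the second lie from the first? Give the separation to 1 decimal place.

Raw difference: 116.5 − -166.3 = 282.8°.
Normalise into (−180°, 180°]: 282.8° − 360° = -77.2°.
Negative ⇒ the second point lies to the west; separation 77.2°.

77.2° west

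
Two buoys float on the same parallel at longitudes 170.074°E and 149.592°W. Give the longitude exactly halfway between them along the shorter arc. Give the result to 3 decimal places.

Signed shortest Δλ from +170.074° to -149.592° is +40.334°.
Midpoint longitude = +170.074° + (+40.334°)/2 = +170.074° + 20.167° = +190.241°.
Normalise into (−180°, 180°]: -169.759°.
(The naïve average (+170.074 + -149.592)/2 = 10.241° is on the wrong side of the globe.)

169.759°W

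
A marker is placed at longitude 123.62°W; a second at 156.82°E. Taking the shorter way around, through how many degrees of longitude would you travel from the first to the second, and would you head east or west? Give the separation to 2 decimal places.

Raw difference: 156.82 − -123.62 = 280.44°.
Normalise into (−180°, 180°]: 280.44° − 360° = -79.56°.
Negative ⇒ the second point lies to the west; separation 79.56°.

79.56° west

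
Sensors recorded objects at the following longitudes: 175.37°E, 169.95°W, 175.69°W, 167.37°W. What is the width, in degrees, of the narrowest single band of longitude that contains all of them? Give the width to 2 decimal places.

17.26°

Sort the longitudes: -175.69°, -169.95°, -167.37°, +175.37°.
Eastward gaps between consecutive values (wrapping around): 5.74°, 2.58°, 342.74°, 8.94°.
Largest gap = 342.74° ⇒ minimal covering band is its complement: 360° − 342.74° = 17.26°.
Band runs from +175.37° eastward to -167.37°, crossing the antimeridian.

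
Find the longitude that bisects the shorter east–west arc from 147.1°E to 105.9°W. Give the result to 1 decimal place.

159.4°W

Signed shortest Δλ from +147.1° to -105.9° is +107.0°.
Midpoint longitude = +147.1° + (+107.0°)/2 = +147.1° + 53.5° = +200.6°.
Normalise into (−180°, 180°]: -159.4°.
(The naïve average (+147.1 + -105.9)/2 = 20.6° is on the wrong side of the globe.)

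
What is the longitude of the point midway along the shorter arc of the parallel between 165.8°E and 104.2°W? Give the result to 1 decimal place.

Signed shortest Δλ from +165.8° to -104.2° is +90.0°.
Midpoint longitude = +165.8° + (+90.0°)/2 = +165.8° + 45.0° = +210.8°.
Normalise into (−180°, 180°]: -149.2°.
(The naïve average (+165.8 + -104.2)/2 = 30.8° is on the wrong side of the globe.)

149.2°W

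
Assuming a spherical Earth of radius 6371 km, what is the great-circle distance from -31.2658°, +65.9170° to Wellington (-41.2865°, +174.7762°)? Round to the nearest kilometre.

Δλ = 174.7762 − 65.9170 = 108.8592°.
Δφ = -41.2865 − -31.2658 = -10.0207°.
a = sin²(Δφ/2) + cos φ₁ · cos φ₂ · sin²(Δλ/2) = 0.432581.
c = 2·atan2(√a, √(1−a)) = 1.43555 rad → d = 6371·c ≈ 9145.86 km.

9146 km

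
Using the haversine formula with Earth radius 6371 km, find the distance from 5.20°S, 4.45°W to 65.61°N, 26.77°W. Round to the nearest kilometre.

8080 km

Δλ = -26.77 − -4.45 = -22.32°.
Δφ = 65.61 − -5.20 = 70.81°.
a = sin²(Δφ/2) + cos φ₁ · cos φ₂ · sin²(Δλ/2) = 0.351055.
c = 2·atan2(√a, √(1−a)) = 1.26831 rad → d = 6371·c ≈ 8080.43 km.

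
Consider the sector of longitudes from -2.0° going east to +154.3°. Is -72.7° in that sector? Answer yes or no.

Band width going east from -2.0° to +154.3°: ((154.3 − -2.0) mod 360) = 156.3°.
Offset of -72.7° east of the west edge: ((-72.7 − -2.0) mod 360) = 289.3°.
289.3° > 156.3° ⇒ outside.

No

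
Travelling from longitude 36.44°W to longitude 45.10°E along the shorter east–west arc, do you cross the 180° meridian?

No

Signed shortest Δλ = ((45.10 − -36.44 + 180) mod 360) − 180 = 81.54°.
Going east by 81.54° from -36.44° reaches +45.10° without touching 180°.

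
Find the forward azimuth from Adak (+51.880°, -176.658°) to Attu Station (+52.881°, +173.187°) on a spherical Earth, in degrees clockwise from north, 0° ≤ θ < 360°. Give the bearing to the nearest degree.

Δλ = 173.187 − -176.658 = 349.845°; wrapped into (−180°, 180°]: -10.155°.
θ = atan2( sin Δλ · cos φ₂ , cos φ₁ · sin φ₂ − sin φ₁ · cos φ₂ · cos Δλ )
  = atan2(-0.10640, 0.02491) = -76.825° → normalised to [0°, 360°): 283.175°.

283°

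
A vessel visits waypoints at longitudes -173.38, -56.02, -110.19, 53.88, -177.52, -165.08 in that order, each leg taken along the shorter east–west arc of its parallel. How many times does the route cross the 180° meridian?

Leg 1: -173.38° → -56.02°, shortest Δλ = 117.36° (east) — does not cross 180°.
Leg 2: -56.02° → -110.19°, shortest Δλ = -54.17° (west) — does not cross 180°.
Leg 3: -110.19° → +53.88°, shortest Δλ = 164.07° (east) — does not cross 180°.
Leg 4: +53.88° → -177.52°, shortest Δλ = 128.6° (east) — crosses 180°.
Leg 5: -177.52° → -165.08°, shortest Δλ = 12.44° (east) — does not cross 180°.
Total crossings: 1.

1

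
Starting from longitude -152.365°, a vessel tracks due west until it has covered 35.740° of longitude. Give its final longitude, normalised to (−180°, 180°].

+171.895°

Start at -152.365°; shift −35.740° → -188.105°.
-188.105° lies outside (−180°, 180°]; add 360° → +171.895°.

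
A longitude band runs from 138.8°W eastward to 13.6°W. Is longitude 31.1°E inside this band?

No

Band width going east from -138.8° to -13.6°: ((-13.6 − -138.8) mod 360) = 125.2°.
Offset of +31.1° east of the west edge: ((31.1 − -138.8) mod 360) = 169.9°.
169.9° > 125.2° ⇒ outside.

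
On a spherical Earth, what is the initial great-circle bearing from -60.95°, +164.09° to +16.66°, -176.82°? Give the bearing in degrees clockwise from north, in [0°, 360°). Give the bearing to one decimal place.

Δλ = -176.82 − 164.09 = -340.91°; wrapped into (−180°, 180°]: 19.09°.
θ = atan2( sin Δλ · cos φ₂ , cos φ₁ · sin φ₂ − sin φ₁ · cos φ₂ · cos Δλ )
  = atan2(0.31332, 0.93065) = 18.607° → normalised to [0°, 360°): 18.607°.

18.6°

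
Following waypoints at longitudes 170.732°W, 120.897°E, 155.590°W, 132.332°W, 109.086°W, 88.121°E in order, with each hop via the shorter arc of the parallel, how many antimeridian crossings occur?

Leg 1: -170.732° → +120.897°, shortest Δλ = -68.371° (west) — crosses 180°.
Leg 2: +120.897° → -155.590°, shortest Δλ = 83.513° (east) — crosses 180°.
Leg 3: -155.590° → -132.332°, shortest Δλ = 23.258° (east) — does not cross 180°.
Leg 4: -132.332° → -109.086°, shortest Δλ = 23.246° (east) — does not cross 180°.
Leg 5: -109.086° → +88.121°, shortest Δλ = -162.793° (west) — crosses 180°.
Total crossings: 3.

3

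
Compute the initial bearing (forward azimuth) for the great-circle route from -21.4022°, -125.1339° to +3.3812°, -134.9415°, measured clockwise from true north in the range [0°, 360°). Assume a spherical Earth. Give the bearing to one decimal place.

Δλ = -134.9415 − -125.1339 = -9.8076°.
θ = atan2( sin Δλ · cos φ₂ , cos φ₁ · sin φ₂ − sin φ₁ · cos φ₂ · cos Δλ )
  = atan2(-0.17004, 0.41387) = -22.336° → normalised to [0°, 360°): 337.664°.

337.7°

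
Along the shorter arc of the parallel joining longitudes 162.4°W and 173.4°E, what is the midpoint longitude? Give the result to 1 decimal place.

Signed shortest Δλ from -162.4° to +173.4° is -24.2°.
Midpoint longitude = -162.4° + (-24.2°)/2 = -162.4° − 12.1° = -174.5°.
(The naïve average (-162.4 + +173.4)/2 = 5.5° is on the wrong side of the globe.)

174.5°W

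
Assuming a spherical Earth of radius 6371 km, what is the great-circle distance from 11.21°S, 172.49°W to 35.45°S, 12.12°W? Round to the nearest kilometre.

14431 km

Δλ = -12.12 − -172.49 = 160.37°.
Δφ = -35.45 − -11.21 = -24.24°.
a = sin²(Δφ/2) + cos φ₁ · cos φ₂ · sin²(Δλ/2) = 0.819943.
c = 2·atan2(√a, √(1−a)) = 2.26515 rad → d = 6371·c ≈ 14431.24 km.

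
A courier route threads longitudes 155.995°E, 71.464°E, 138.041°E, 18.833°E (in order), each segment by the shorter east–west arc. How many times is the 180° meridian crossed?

0

Leg 1: +155.995° → +71.464°, shortest Δλ = -84.531° (west) — does not cross 180°.
Leg 2: +71.464° → +138.041°, shortest Δλ = 66.577° (east) — does not cross 180°.
Leg 3: +138.041° → +18.833°, shortest Δλ = -119.208° (west) — does not cross 180°.
Total crossings: 0.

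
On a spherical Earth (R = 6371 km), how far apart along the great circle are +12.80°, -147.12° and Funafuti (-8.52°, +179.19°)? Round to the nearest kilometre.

4412 km

Δλ = 179.19 − -147.12 = 326.31°; wrapped into (−180°, 180°]: -33.69°.
Δφ = -8.52 − 12.80 = -21.32°.
a = sin²(Δφ/2) + cos φ₁ · cos φ₂ · sin²(Δλ/2) = 0.115202.
c = 2·atan2(√a, √(1−a)) = 0.69259 rad → d = 6371·c ≈ 4412.48 km.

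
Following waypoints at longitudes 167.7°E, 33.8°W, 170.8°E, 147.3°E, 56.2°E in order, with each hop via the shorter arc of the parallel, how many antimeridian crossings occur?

2

Leg 1: +167.7° → -33.8°, shortest Δλ = 158.5° (east) — crosses 180°.
Leg 2: -33.8° → +170.8°, shortest Δλ = -155.4° (west) — crosses 180°.
Leg 3: +170.8° → +147.3°, shortest Δλ = -23.5° (west) — does not cross 180°.
Leg 4: +147.3° → +56.2°, shortest Δλ = -91.1° (west) — does not cross 180°.
Total crossings: 2.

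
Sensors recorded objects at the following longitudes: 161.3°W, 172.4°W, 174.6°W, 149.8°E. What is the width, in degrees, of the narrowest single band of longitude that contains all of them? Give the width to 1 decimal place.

Sort the longitudes: -174.6°, -172.4°, -161.3°, +149.8°.
Eastward gaps between consecutive values (wrapping around): 2.2°, 11.1°, 311.1°, 35.6°.
Largest gap = 311.1° ⇒ minimal covering band is its complement: 360° − 311.1° = 48.9°.
Band runs from +149.8° eastward to -161.3°, crossing the antimeridian.

48.9°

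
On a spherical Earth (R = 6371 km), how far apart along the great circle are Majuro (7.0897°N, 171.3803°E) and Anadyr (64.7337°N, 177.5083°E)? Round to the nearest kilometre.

6428 km

Δλ = 177.5083 − 171.3803 = 6.1280°.
Δφ = 64.7337 − 7.0897 = 57.6440°.
a = sin²(Δφ/2) + cos φ₁ · cos φ₂ · sin²(Δλ/2) = 0.233621.
c = 2·atan2(√a, √(1−a)) = 1.00894 rad → d = 6371·c ≈ 6427.96 km.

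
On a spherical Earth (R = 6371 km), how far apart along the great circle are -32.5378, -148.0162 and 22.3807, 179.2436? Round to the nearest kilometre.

Δλ = 179.2436 − -148.0162 = 327.2598°; wrapped into (−180°, 180°]: -32.7402°.
Δφ = 22.3807 − -32.5378 = 54.9185°.
a = sin²(Δφ/2) + cos φ₁ · cos φ₂ · sin²(Δλ/2) = 0.274551.
c = 2·atan2(√a, √(1−a)) = 1.10303 rad → d = 6371·c ≈ 7027.38 km.

7027 km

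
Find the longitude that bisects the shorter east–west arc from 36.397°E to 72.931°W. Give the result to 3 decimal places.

18.267°W

Signed shortest Δλ from +36.397° to -72.931° is -109.328°.
Midpoint longitude = +36.397° + (-109.328°)/2 = +36.397° − 54.664° = -18.267°.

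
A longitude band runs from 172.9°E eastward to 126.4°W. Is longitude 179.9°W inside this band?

Yes

Band width going east from +172.9° to -126.4°: ((-126.4 − 172.9) mod 360) = 60.7°.
Offset of -179.9° east of the west edge: ((-179.9 − 172.9) mod 360) = 7.2°.
7.2° ≤ 60.7° ⇒ inside.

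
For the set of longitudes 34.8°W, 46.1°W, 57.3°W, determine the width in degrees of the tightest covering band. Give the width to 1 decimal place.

22.5°

Sort the longitudes: -57.3°, -46.1°, -34.8°.
Eastward gaps between consecutive values (wrapping around): 11.2°, 11.3°, 337.5°.
Largest gap = 337.5° ⇒ minimal covering band is its complement: 360° − 337.5° = 22.5°.
Band runs from -57.3° eastward to -34.8°.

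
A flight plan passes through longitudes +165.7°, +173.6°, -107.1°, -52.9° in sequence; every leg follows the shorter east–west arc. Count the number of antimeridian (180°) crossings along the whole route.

1

Leg 1: +165.7° → +173.6°, shortest Δλ = 7.9° (east) — does not cross 180°.
Leg 2: +173.6° → -107.1°, shortest Δλ = 79.3° (east) — crosses 180°.
Leg 3: -107.1° → -52.9°, shortest Δλ = 54.2° (east) — does not cross 180°.
Total crossings: 1.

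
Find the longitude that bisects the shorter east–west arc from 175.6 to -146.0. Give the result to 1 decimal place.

Signed shortest Δλ from +175.6° to -146.0° is +38.4°.
Midpoint longitude = +175.6° + (+38.4°)/2 = +175.6° + 19.2° = +194.8°.
Normalise into (−180°, 180°]: -165.2°.
(The naïve average (+175.6 + -146.0)/2 = 14.8° is on the wrong side of the globe.)

-165.2°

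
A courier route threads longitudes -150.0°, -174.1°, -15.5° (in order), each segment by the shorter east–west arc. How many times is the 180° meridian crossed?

Leg 1: -150.0° → -174.1°, shortest Δλ = -24.1° (west) — does not cross 180°.
Leg 2: -174.1° → -15.5°, shortest Δλ = 158.6° (east) — does not cross 180°.
Total crossings: 0.

0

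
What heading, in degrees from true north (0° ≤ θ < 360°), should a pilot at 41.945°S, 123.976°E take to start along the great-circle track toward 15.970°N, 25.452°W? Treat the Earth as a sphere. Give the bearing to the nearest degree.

235°

Δλ = -25.452 − 123.976 = -149.428°.
θ = atan2( sin Δλ · cos φ₂ , cos φ₁ · sin φ₂ − sin φ₁ · cos φ₂ · cos Δλ )
  = atan2(-0.48899, -0.34865) = -125.489° → normalised to [0°, 360°): 234.511°.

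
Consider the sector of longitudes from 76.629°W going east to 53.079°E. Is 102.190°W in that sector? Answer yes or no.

No

Band width going east from -76.629° to +53.079°: ((53.079 − -76.629) mod 360) = 129.708°.
Offset of -102.190° east of the west edge: ((-102.190 − -76.629) mod 360) = 334.439°.
334.439° > 129.708° ⇒ outside.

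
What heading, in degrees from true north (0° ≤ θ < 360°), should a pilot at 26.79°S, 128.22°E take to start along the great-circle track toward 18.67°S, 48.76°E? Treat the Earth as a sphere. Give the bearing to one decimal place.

257.4°

Δλ = 48.76 − 128.22 = -79.46°.
θ = atan2( sin Δλ · cos φ₂ , cos φ₁ · sin φ₂ − sin φ₁ · cos φ₂ · cos Δλ )
  = atan2(-0.93139, -0.20765) = -102.568° → normalised to [0°, 360°): 257.432°.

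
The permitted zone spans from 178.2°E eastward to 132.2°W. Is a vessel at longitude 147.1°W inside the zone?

Yes

Band width going east from +178.2° to -132.2°: ((-132.2 − 178.2) mod 360) = 49.6°.
Offset of -147.1° east of the west edge: ((-147.1 − 178.2) mod 360) = 34.7°.
34.7° ≤ 49.6° ⇒ inside.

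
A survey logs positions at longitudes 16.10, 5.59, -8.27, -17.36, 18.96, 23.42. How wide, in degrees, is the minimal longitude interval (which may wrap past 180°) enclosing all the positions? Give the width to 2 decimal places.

Sort the longitudes: -17.36°, -8.27°, +5.59°, +16.10°, +18.96°, +23.42°.
Eastward gaps between consecutive values (wrapping around): 9.09°, 13.86°, 10.51°, 2.86°, 4.46°, 319.22°.
Largest gap = 319.22° ⇒ minimal covering band is its complement: 360° − 319.22° = 40.78°.
Band runs from -17.36° eastward to +23.42°.

40.78°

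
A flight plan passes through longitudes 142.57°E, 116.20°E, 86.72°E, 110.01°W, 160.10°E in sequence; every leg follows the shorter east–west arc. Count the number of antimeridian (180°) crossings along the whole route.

2

Leg 1: +142.57° → +116.20°, shortest Δλ = -26.37° (west) — does not cross 180°.
Leg 2: +116.20° → +86.72°, shortest Δλ = -29.48° (west) — does not cross 180°.
Leg 3: +86.72° → -110.01°, shortest Δλ = 163.27° (east) — crosses 180°.
Leg 4: -110.01° → +160.10°, shortest Δλ = -89.89° (west) — crosses 180°.
Total crossings: 2.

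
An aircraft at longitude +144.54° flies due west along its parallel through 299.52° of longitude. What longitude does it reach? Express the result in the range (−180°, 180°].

Start at +144.54°; shift −299.52° → -154.98°.
-154.98° already lies in (−180°, 180°].

-154.98°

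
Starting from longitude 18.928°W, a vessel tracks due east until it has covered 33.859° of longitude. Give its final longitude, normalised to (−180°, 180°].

Start at -18.928°; shift +33.859° → +14.931°.
+14.931° already lies in (−180°, 180°].

14.931°E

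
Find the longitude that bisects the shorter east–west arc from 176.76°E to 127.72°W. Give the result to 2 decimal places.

155.48°W

Signed shortest Δλ from +176.76° to -127.72° is +55.52°.
Midpoint longitude = +176.76° + (+55.52°)/2 = +176.76° + 27.76° = +204.52°.
Normalise into (−180°, 180°]: -155.48°.
(The naïve average (+176.76 + -127.72)/2 = 24.52° is on the wrong side of the globe.)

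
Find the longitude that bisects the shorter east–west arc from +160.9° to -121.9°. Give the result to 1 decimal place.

-160.5°

Signed shortest Δλ from +160.9° to -121.9° is +77.2°.
Midpoint longitude = +160.9° + (+77.2°)/2 = +160.9° + 38.6° = +199.5°.
Normalise into (−180°, 180°]: -160.5°.
(The naïve average (+160.9 + -121.9)/2 = 19.5° is on the wrong side of the globe.)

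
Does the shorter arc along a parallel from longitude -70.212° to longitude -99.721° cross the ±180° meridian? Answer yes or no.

No

Signed shortest Δλ = ((-99.721 − -70.212 + 180) mod 360) − 180 = -29.509°.
Going west by 29.509° from -70.212° reaches -99.721° without touching 180°.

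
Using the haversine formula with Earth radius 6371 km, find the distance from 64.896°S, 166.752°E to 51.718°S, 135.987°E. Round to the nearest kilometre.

2279 km

Δλ = 135.987 − 166.752 = -30.765°.
Δφ = -51.718 − -64.896 = 13.178°.
a = sin²(Δφ/2) + cos φ₁ · cos φ₂ · sin²(Δλ/2) = 0.031661.
c = 2·atan2(√a, √(1−a)) = 0.35778 rad → d = 6371·c ≈ 2279.41 km.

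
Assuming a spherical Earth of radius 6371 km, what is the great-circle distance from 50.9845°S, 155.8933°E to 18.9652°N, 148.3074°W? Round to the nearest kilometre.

9484 km

Δλ = -148.3074 − 155.8933 = -304.2007°; wrapped into (−180°, 180°]: 55.7993°.
Δφ = 18.9652 − -50.9845 = 69.9497°.
a = sin²(Δφ/2) + cos φ₁ · cos φ₂ · sin²(Δλ/2) = 0.458933.
c = 2·atan2(√a, √(1−a)) = 1.48857 rad → d = 6371·c ≈ 9483.68 km.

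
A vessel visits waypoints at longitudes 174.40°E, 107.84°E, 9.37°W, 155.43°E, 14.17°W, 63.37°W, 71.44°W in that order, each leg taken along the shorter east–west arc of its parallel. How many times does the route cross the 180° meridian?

Leg 1: +174.40° → +107.84°, shortest Δλ = -66.56° (west) — does not cross 180°.
Leg 2: +107.84° → -9.37°, shortest Δλ = -117.21° (west) — does not cross 180°.
Leg 3: -9.37° → +155.43°, shortest Δλ = 164.8° (east) — does not cross 180°.
Leg 4: +155.43° → -14.17°, shortest Δλ = -169.6° (west) — does not cross 180°.
Leg 5: -14.17° → -63.37°, shortest Δλ = -49.2° (west) — does not cross 180°.
Leg 6: -63.37° → -71.44°, shortest Δλ = -8.07° (west) — does not cross 180°.
Total crossings: 0.

0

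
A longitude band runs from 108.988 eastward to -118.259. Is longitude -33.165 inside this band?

No

Band width going east from +108.988° to -118.259°: ((-118.259 − 108.988) mod 360) = 132.753°.
Offset of -33.165° east of the west edge: ((-33.165 − 108.988) mod 360) = 217.847°.
217.847° > 132.753° ⇒ outside.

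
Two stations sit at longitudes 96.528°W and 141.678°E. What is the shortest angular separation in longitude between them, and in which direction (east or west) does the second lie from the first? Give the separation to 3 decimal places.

121.794° west

Raw difference: 141.678 − -96.528 = 238.206°.
Normalise into (−180°, 180°]: 238.206° − 360° = -121.794°.
Negative ⇒ the second point lies to the west; separation 121.794°.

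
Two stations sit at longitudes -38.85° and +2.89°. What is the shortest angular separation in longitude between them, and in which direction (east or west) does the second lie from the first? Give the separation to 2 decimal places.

Raw difference: 2.89 − -38.85 = 41.74°.
Normalise into (−180°, 180°]: 41.74° stays 41.74°.
Positive ⇒ the second point lies to the east; separation 41.74°.

41.74° east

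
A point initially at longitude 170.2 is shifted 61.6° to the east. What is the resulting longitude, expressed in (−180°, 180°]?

-128.2°

Start at +170.2°; shift +61.6° → +231.8°.
+231.8° lies outside (−180°, 180°]; subtract 360° → -128.2°.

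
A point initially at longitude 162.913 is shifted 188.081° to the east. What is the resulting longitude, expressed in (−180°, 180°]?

Start at +162.913°; shift +188.081° → +350.994°.
+350.994° lies outside (−180°, 180°]; subtract 360° → -9.006°.

-9.006°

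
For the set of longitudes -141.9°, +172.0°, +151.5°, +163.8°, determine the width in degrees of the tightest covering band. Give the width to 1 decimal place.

Sort the longitudes: -141.9°, +151.5°, +163.8°, +172.0°.
Eastward gaps between consecutive values (wrapping around): 293.4°, 12.3°, 8.2°, 46.1°.
Largest gap = 293.4° ⇒ minimal covering band is its complement: 360° − 293.4° = 66.6°.
Band runs from +151.5° eastward to -141.9°, crossing the antimeridian.

66.6°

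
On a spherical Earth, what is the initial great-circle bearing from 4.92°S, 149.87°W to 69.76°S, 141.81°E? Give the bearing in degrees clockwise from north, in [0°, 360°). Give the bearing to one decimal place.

Δλ = 141.81 − -149.87 = 291.68°; wrapped into (−180°, 180°]: -68.32°.
θ = atan2( sin Δλ · cos φ₂ , cos φ₁ · sin φ₂ − sin φ₁ · cos φ₂ · cos Δλ )
  = atan2(-0.32148, -0.92383) = -160.813° → normalised to [0°, 360°): 199.187°.

199.2°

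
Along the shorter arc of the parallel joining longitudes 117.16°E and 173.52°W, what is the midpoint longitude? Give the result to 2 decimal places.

151.82°E

Signed shortest Δλ from +117.16° to -173.52° is +69.32°.
Midpoint longitude = +117.16° + (+69.32°)/2 = +117.16° + 34.66° = +151.82°.
(The naïve average (+117.16 + -173.52)/2 = -28.18° is on the wrong side of the globe.)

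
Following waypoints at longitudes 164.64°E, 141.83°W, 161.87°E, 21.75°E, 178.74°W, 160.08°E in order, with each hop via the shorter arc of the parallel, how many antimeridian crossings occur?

4

Leg 1: +164.64° → -141.83°, shortest Δλ = 53.53° (east) — crosses 180°.
Leg 2: -141.83° → +161.87°, shortest Δλ = -56.3° (west) — crosses 180°.
Leg 3: +161.87° → +21.75°, shortest Δλ = -140.12° (west) — does not cross 180°.
Leg 4: +21.75° → -178.74°, shortest Δλ = 159.51° (east) — crosses 180°.
Leg 5: -178.74° → +160.08°, shortest Δλ = -21.18° (west) — crosses 180°.
Total crossings: 4.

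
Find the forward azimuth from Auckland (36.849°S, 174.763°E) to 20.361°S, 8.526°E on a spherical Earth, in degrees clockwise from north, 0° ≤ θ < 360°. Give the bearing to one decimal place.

195.1°

Δλ = 8.526 − 174.763 = -166.237°.
θ = atan2( sin Δλ · cos φ₂ , cos φ₁ · sin φ₂ − sin φ₁ · cos φ₂ · cos Δλ )
  = atan2(-0.22304, -0.82452) = -164.863° → normalised to [0°, 360°): 195.137°.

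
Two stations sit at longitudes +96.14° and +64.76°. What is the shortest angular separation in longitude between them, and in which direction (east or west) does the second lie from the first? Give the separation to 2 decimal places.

31.38° west

Raw difference: 64.76 − 96.14 = -31.38°.
Normalise into (−180°, 180°]: -31.38° stays -31.38°.
Negative ⇒ the second point lies to the west; separation 31.38°.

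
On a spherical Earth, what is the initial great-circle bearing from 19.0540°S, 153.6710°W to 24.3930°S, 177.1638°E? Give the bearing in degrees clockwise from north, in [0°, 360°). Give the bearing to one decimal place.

253.6°

Δλ = 177.1638 − -153.6710 = 330.8348°; wrapped into (−180°, 180°]: -29.1652°.
θ = atan2( sin Δλ · cos φ₂ , cos φ₁ · sin φ₂ − sin φ₁ · cos φ₂ · cos Δλ )
  = atan2(-0.44383, -0.13074) = -106.414° → normalised to [0°, 360°): 253.586°.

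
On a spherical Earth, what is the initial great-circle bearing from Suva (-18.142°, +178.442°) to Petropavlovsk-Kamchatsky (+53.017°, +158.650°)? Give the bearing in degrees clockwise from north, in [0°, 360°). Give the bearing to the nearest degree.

Δλ = 158.650 − 178.442 = -19.792°.
θ = atan2( sin Δλ · cos φ₂ , cos φ₁ · sin φ₂ − sin φ₁ · cos φ₂ · cos Δλ )
  = atan2(-0.20370, 0.93535) = -12.286° → normalised to [0°, 360°): 347.714°.

348°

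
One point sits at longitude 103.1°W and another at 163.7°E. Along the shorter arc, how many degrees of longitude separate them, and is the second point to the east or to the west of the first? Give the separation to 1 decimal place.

Raw difference: 163.7 − -103.1 = 266.8°.
Normalise into (−180°, 180°]: 266.8° − 360° = -93.2°.
Negative ⇒ the second point lies to the west; separation 93.2°.

93.2° west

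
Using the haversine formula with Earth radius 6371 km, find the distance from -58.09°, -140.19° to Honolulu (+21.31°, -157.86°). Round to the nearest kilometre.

8979 km

Δλ = -157.86 − -140.19 = -17.67°.
Δφ = 21.31 − -58.09 = 79.40°.
a = sin²(Δφ/2) + cos φ₁ · cos φ₂ · sin²(Δλ/2) = 0.419641.
c = 2·atan2(√a, √(1−a)) = 1.40938 rad → d = 6371·c ≈ 8979.15 km.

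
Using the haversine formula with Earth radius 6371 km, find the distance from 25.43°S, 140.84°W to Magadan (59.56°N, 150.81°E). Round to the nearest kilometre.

Δλ = 150.81 − -140.84 = 291.65°; wrapped into (−180°, 180°]: -68.35°.
Δφ = 59.56 − -25.43 = 84.99°.
a = sin²(Δφ/2) + cos φ₁ · cos φ₂ · sin²(Δλ/2) = 0.600706.
c = 2·atan2(√a, √(1−a)) = 1.77360 rad → d = 6371·c ≈ 11299.58 km.

11300 km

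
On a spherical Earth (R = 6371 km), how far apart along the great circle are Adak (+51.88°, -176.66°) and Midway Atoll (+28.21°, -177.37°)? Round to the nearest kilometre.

Δλ = -177.37 − -176.66 = -0.71°.
Δφ = 28.21 − 51.88 = -23.67°.
a = sin²(Δφ/2) + cos φ₁ · cos φ₂ · sin²(Δλ/2) = 0.042084.
c = 2·atan2(√a, √(1−a)) = 0.41322 rad → d = 6371·c ≈ 2632.65 km.

2633 km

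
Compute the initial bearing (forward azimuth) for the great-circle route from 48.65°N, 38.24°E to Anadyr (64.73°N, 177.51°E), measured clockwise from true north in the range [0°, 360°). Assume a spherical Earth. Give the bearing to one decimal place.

Δλ = 177.51 − 38.24 = 139.27°.
θ = atan2( sin Δλ · cos φ₂ , cos φ₁ · sin φ₂ − sin φ₁ · cos φ₂ · cos Δλ )
  = atan2(0.27854, 0.84028) = 18.340° → normalised to [0°, 360°): 18.340°.

18.3°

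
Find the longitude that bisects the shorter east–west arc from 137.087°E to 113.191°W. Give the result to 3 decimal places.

Signed shortest Δλ from +137.087° to -113.191° is +109.722°.
Midpoint longitude = +137.087° + (+109.722°)/2 = +137.087° + 54.861° = +191.948°.
Normalise into (−180°, 180°]: -168.052°.
(The naïve average (+137.087 + -113.191)/2 = 11.948° is on the wrong side of the globe.)

168.052°W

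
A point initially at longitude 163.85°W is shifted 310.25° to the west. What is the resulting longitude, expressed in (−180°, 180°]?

114.10°W

Start at -163.85°; shift −310.25° → -474.10°.
-474.10° lies outside (−180°, 180°]; add 360° → -114.10°.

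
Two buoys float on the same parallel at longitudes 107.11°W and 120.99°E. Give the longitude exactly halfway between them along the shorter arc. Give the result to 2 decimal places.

173.06°W

Signed shortest Δλ from -107.11° to +120.99° is -131.90°.
Midpoint longitude = -107.11° + (-131.90°)/2 = -107.11° − 65.95° = -173.06°.
(The naïve average (-107.11 + +120.99)/2 = 6.94° is on the wrong side of the globe.)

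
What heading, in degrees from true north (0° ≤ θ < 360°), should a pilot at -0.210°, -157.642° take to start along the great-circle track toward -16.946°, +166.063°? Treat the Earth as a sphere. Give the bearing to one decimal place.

243.0°

Δλ = 166.063 − -157.642 = 323.705°; wrapped into (−180°, 180°]: -36.295°.
θ = atan2( sin Δλ · cos φ₂ , cos φ₁ · sin φ₂ − sin φ₁ · cos φ₂ · cos Δλ )
  = atan2(-0.56624, -0.28864) = -117.010° → normalised to [0°, 360°): 242.990°.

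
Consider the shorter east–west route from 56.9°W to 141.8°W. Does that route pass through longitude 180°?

Signed shortest Δλ = ((-141.8 − -56.9 + 180) mod 360) − 180 = -84.9°.
Going west by 84.9° from -56.9° reaches -141.8° without touching 180°.

No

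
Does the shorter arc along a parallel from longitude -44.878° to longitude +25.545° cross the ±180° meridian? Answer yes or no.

Signed shortest Δλ = ((25.545 − -44.878 + 180) mod 360) − 180 = 70.423°.
Going east by 70.423° from -44.878° reaches +25.545° without touching 180°.

No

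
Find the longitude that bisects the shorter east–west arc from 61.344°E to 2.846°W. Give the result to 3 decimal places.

Signed shortest Δλ from +61.344° to -2.846° is -64.190°.
Midpoint longitude = +61.344° + (-64.190°)/2 = +61.344° − 32.095° = +29.249°.

29.249°E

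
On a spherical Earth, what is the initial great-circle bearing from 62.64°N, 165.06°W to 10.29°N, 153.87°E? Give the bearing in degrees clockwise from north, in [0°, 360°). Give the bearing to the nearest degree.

228°

Δλ = 153.87 − -165.06 = 318.93°; wrapped into (−180°, 180°]: -41.07°.
θ = atan2( sin Δλ · cos φ₂ , cos φ₁ · sin φ₂ − sin φ₁ · cos φ₂ · cos Δλ )
  = atan2(-0.64641, -0.57671) = -131.738° → normalised to [0°, 360°): 228.262°.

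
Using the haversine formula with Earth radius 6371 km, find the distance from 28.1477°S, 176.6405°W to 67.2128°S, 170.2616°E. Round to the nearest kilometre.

Δλ = 170.2616 − -176.6405 = 346.9021°; wrapped into (−180°, 180°]: -13.0979°.
Δφ = -67.2128 − -28.1477 = -39.0651°.
a = sin²(Δφ/2) + cos φ₁ · cos φ₂ · sin²(Δλ/2) = 0.116227.
c = 2·atan2(√a, √(1−a)) = 0.69579 rad → d = 6371·c ≈ 4432.89 km.

4433 km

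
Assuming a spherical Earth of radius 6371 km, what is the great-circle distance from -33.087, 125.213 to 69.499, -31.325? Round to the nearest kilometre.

Δλ = -31.325 − 125.213 = -156.538°.
Δφ = 69.499 − -33.087 = 102.586°.
a = sin²(Δφ/2) + cos φ₁ · cos φ₂ · sin²(Δλ/2) = 0.890255.
c = 2·atan2(√a, √(1−a)) = 2.46628 rad → d = 6371·c ≈ 15712.65 km.

15713 km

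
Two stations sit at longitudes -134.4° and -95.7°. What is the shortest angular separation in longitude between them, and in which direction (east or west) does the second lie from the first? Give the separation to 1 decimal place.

Raw difference: -95.7 − -134.4 = 38.7°.
Normalise into (−180°, 180°]: 38.7° stays 38.7°.
Positive ⇒ the second point lies to the east; separation 38.7°.

38.7° east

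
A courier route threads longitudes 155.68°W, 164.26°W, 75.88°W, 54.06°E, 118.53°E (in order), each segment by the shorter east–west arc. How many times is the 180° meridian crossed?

Leg 1: -155.68° → -164.26°, shortest Δλ = -8.58° (west) — does not cross 180°.
Leg 2: -164.26° → -75.88°, shortest Δλ = 88.38° (east) — does not cross 180°.
Leg 3: -75.88° → +54.06°, shortest Δλ = 129.94° (east) — does not cross 180°.
Leg 4: +54.06° → +118.53°, shortest Δλ = 64.47° (east) — does not cross 180°.
Total crossings: 0.

0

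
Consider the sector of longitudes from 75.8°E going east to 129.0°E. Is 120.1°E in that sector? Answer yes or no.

Yes

Band width going east from +75.8° to +129.0°: ((129.0 − 75.8) mod 360) = 53.2°.
Offset of +120.1° east of the west edge: ((120.1 − 75.8) mod 360) = 44.3°.
44.3° ≤ 53.2° ⇒ inside.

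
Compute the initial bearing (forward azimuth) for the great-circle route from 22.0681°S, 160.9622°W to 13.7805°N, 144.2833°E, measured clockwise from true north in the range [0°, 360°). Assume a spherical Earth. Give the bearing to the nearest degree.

Δλ = 144.2833 − -160.9622 = 305.2455°; wrapped into (−180°, 180°]: -54.7545°.
θ = atan2( sin Δλ · cos φ₂ , cos φ₁ · sin φ₂ − sin φ₁ · cos φ₂ · cos Δλ )
  = atan2(-0.79318, 0.43132) = -61.463° → normalised to [0°, 360°): 298.537°.

299°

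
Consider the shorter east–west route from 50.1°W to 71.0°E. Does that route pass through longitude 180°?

No

Signed shortest Δλ = ((71.0 − -50.1 + 180) mod 360) − 180 = 121.1°.
Going east by 121.1° from -50.1° reaches +71.0° without touching 180°.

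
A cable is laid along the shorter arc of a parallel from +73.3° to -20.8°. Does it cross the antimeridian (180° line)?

No

Signed shortest Δλ = ((-20.8 − 73.3 + 180) mod 360) − 180 = -94.1°.
Going west by 94.1° from +73.3° reaches -20.8° without touching 180°.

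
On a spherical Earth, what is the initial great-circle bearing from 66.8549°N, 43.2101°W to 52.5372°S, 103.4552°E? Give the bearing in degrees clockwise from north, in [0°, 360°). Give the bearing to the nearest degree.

65°

Δλ = 103.4552 − -43.2101 = 146.6653°.
θ = atan2( sin Δλ · cos φ₂ , cos φ₁ · sin φ₂ − sin φ₁ · cos φ₂ · cos Δλ )
  = atan2(0.33425, 0.15528) = 65.082° → normalised to [0°, 360°): 65.082°.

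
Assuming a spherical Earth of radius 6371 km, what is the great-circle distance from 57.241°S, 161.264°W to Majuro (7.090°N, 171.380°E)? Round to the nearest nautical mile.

4088 nmi

Δλ = 171.380 − -161.264 = 332.644°; wrapped into (−180°, 180°]: -27.356°.
Δφ = 7.090 − -57.241 = 64.331°.
a = sin²(Δφ/2) + cos φ₁ · cos φ₂ · sin²(Δλ/2) = 0.313439.
c = 2·atan2(√a, √(1−a)) = 1.18843 rad → d = 6371·c ≈ 7571.46 km ≈ 4088.26 nmi.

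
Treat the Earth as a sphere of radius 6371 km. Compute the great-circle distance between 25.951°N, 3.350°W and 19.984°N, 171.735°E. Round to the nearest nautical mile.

8034 nmi

Δλ = 171.735 − -3.350 = 175.085°.
Δφ = 19.984 − 25.951 = -5.967°.
a = sin²(Δφ/2) + cos φ₁ · cos φ₂ · sin²(Δλ/2) = 0.846183.
c = 2·atan2(√a, √(1−a)) = 2.33556 rad → d = 6371·c ≈ 14879.85 km ≈ 8034.48 nmi.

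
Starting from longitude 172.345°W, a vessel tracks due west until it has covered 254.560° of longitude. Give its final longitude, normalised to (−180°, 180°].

Start at -172.345°; shift −254.560° → -426.905°.
-426.905° lies outside (−180°, 180°]; add 360° → -66.905°.

66.905°W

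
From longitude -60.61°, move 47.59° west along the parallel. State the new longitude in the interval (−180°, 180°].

Start at -60.61°; shift −47.59° → -108.20°.
-108.20° already lies in (−180°, 180°].

-108.20°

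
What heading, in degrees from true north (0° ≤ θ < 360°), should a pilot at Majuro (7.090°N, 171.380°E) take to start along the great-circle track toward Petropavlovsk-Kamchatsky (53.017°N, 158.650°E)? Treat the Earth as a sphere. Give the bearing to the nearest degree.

350°

Δλ = 158.650 − 171.380 = -12.730°.
θ = atan2( sin Δλ · cos φ₂ , cos φ₁ · sin φ₂ − sin φ₁ · cos φ₂ · cos Δλ )
  = atan2(-0.13256, 0.72028) = -10.428° → normalised to [0°, 360°): 349.572°.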